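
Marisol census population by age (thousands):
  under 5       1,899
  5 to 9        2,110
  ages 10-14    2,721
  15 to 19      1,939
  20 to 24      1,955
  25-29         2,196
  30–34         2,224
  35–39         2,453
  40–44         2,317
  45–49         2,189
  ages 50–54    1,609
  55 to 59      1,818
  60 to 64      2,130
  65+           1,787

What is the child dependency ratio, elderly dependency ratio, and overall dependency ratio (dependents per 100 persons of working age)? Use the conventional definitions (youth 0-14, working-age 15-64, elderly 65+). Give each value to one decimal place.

0–14: 1,899 + 2,110 + 2,721 = 6,730
15–64: 1,939 + 1,955 + 2,196 + 2,224 + 2,453 + 2,317 + 2,189 + 1,609 + 1,818 + 2,130 = 20,830
65+: 1,787
Youth dependency ratio = 6,730 / 20,830 × 100 = 32.3
Old-age dependency ratio = 1,787 / 20,830 × 100 = 8.6
Total dependency ratio = (6,730 + 1,787) / 20,830 × 100 = 8,517 / 20,830 × 100 = 40.9

Youth dependency ratio: 32.3
Old-age dependency ratio: 8.6
Total dependency ratio: 40.9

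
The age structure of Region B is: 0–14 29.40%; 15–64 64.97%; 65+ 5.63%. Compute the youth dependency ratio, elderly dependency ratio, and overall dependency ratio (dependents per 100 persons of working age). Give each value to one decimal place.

Youth dependency ratio = 29.40 / 64.97 × 100 = 45.3
Old-age dependency ratio = 5.63 / 64.97 × 100 = 8.7
Total dependency ratio = (29.40 + 5.63) / 64.97 × 100 = 35.03 / 64.97 × 100 = 53.9

Youth dependency ratio: 45.3
Old-age dependency ratio: 8.7
Total dependency ratio: 53.9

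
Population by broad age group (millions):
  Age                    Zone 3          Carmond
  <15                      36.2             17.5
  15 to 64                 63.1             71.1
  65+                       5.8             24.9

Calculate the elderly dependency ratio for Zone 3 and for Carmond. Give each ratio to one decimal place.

Zone 3: 5.8 / 63.1 × 100 = 9.2
Carmond: 24.9 / 71.1 × 100 = 35.0

Zone 3: 9.2
Carmond: 35.0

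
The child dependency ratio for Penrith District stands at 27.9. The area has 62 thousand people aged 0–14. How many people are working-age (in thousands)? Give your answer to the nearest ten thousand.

Working-age: 220

Youth dependency ratio = youth / working-age × 100
27.9 = 62 / W × 100
⇒ 220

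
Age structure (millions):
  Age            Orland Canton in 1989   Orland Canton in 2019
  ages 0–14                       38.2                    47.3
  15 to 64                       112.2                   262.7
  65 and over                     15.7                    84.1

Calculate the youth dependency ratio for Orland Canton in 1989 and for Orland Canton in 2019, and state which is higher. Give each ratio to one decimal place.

Orland Canton in 1989: 38.2 / 112.2 × 100 = 34.0
Orland Canton in 2019: 47.3 / 262.7 × 100 = 18.0

Orland Canton in 1989: 34.0
Orland Canton in 2019: 18.0
Higher: Orland Canton in 1989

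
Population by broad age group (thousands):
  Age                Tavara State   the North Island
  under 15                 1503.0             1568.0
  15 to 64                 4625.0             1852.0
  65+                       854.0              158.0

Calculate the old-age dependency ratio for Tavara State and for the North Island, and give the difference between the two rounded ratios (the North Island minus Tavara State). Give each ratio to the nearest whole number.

Tavara State: 854.0 / 4625.0 × 100 = 18
the North Island: 158.0 / 1852.0 × 100 = 9

Tavara State: 18
the North Island: 9
Difference: -9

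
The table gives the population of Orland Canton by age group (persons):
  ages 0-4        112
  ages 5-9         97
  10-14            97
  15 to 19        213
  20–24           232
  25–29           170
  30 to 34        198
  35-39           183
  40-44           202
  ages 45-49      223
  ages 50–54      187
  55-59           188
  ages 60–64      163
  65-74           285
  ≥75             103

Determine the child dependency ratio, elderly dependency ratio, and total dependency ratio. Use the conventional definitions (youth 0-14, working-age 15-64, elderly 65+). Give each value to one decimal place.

0–14: 112 + 97 + 97 = 306
15–64: 213 + 232 + 170 + 198 + 183 + 202 + 223 + 187 + 188 + 163 = 1 959
65+: 285 + 103 = 388
Youth dependency ratio = 306 / 1 959 × 100 = 15.6
Old-age dependency ratio = 388 / 1 959 × 100 = 19.8
Total dependency ratio = (306 + 388) / 1 959 × 100 = 694 / 1 959 × 100 = 35.4

Youth dependency ratio: 15.6
Old-age dependency ratio: 19.8
Total dependency ratio: 35.4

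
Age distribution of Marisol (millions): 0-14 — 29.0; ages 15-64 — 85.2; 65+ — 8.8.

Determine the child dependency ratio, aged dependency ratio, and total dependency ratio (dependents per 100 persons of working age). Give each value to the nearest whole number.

Youth dependency ratio = 29.0 / 85.2 × 100 = 34
Old-age dependency ratio = 8.8 / 85.2 × 100 = 10
Total dependency ratio = (29.0 + 8.8) / 85.2 × 100 = 37.8 / 85.2 × 100 = 44

Youth dependency ratio: 34
Old-age dependency ratio: 10
Total dependency ratio: 44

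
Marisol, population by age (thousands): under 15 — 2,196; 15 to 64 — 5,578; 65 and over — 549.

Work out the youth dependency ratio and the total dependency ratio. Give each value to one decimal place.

Youth dependency ratio = 2,196 / 5,578 × 100 = 39.4
Total dependency ratio = (2,196 + 549) / 5,578 × 100 = 2,745 / 5,578 × 100 = 49.2

Youth dependency ratio: 39.4
Total dependency ratio: 49.2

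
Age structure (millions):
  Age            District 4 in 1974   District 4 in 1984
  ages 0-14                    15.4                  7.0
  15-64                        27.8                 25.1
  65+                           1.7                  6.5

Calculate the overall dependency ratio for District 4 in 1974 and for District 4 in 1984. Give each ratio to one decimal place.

District 4 in 1974: 61.5
District 4 in 1984: 53.8

District 4 in 1974: (15.4 + 1.7) / 27.8 × 100 = 17.1 / 27.8 × 100 = 61.5
District 4 in 1984: (7.0 + 6.5) / 25.1 × 100 = 13.5 / 25.1 × 100 = 53.8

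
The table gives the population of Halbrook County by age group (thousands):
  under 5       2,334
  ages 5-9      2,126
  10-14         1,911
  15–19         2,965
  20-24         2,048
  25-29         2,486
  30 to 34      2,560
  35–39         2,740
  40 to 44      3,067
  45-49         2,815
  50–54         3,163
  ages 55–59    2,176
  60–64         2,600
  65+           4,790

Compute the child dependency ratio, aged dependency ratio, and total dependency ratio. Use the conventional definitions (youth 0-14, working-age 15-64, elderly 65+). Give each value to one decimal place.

0–14: 2,334 + 2,126 + 1,911 = 6,371
15–64: 2,965 + 2,048 + 2,486 + 2,560 + 2,740 + 3,067 + 2,815 + 3,163 + 2,176 + 2,600 = 26,620
65+: 4,790
Youth dependency ratio = 6,371 / 26,620 × 100 = 23.9
Old-age dependency ratio = 4,790 / 26,620 × 100 = 18.0
Total dependency ratio = (6,371 + 4,790) / 26,620 × 100 = 11,161 / 26,620 × 100 = 41.9

Youth dependency ratio: 23.9
Old-age dependency ratio: 18.0
Total dependency ratio: 41.9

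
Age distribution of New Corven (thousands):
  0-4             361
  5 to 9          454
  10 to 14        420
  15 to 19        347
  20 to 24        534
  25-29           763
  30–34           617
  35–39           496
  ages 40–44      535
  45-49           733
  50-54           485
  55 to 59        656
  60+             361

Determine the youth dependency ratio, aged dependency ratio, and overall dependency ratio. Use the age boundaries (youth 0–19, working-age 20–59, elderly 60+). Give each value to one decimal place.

0–19: 361 + 454 + 420 + 347 = 1582
20–59: 534 + 763 + 617 + 496 + 535 + 733 + 485 + 656 = 4819
60+: 361
Youth dependency ratio = 1582 / 4819 × 100 = 32.8
Old-age dependency ratio = 361 / 4819 × 100 = 7.5
Total dependency ratio = (1582 + 361) / 4819 × 100 = 1943 / 4819 × 100 = 40.3

Youth dependency ratio: 32.8
Old-age dependency ratio: 7.5
Total dependency ratio: 40.3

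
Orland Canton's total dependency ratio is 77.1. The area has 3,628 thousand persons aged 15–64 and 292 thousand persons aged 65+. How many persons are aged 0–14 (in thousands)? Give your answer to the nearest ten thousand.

Total dependency ratio = (youth + elderly) / working-age × 100
77.1 = (Y + 292) / 3,628 × 100
⇒ 2,510

Aged 0–14: 2,510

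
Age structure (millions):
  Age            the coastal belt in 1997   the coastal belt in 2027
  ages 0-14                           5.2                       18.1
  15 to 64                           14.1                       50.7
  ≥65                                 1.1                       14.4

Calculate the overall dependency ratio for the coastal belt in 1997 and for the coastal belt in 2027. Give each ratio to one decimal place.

the coastal belt in 1997: (5.2 + 1.1) / 14.1 × 100 = 6.3 / 14.1 × 100 = 44.7
the coastal belt in 2027: (18.1 + 14.4) / 50.7 × 100 = 32.5 / 50.7 × 100 = 64.1

the coastal belt in 1997: 44.7
the coastal belt in 2027: 64.1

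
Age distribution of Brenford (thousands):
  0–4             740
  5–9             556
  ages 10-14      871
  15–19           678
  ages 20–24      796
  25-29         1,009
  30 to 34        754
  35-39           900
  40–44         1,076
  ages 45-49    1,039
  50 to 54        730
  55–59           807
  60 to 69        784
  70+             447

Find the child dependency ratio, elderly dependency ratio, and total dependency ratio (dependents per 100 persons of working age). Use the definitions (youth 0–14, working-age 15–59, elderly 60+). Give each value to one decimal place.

0–14: 740 + 556 + 871 = 2,167
15–59: 678 + 796 + 1,009 + 754 + 900 + 1,076 + 1,039 + 730 + 807 = 7,789
60+: 784 + 447 = 1,231
Youth dependency ratio = 2,167 / 7,789 × 100 = 27.8
Old-age dependency ratio = 1,231 / 7,789 × 100 = 15.8
Total dependency ratio = (2,167 + 1,231) / 7,789 × 100 = 3,398 / 7,789 × 100 = 43.6

Youth dependency ratio: 27.8
Old-age dependency ratio: 15.8
Total dependency ratio: 43.6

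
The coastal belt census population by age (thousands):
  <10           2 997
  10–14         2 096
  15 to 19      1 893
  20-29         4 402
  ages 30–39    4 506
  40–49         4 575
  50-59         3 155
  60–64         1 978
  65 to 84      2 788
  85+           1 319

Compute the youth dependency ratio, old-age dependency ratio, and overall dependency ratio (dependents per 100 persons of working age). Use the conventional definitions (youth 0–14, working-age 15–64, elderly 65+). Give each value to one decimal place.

0–14: 2 997 + 2 096 = 5 093
15–64: 1 893 + 4 402 + 4 506 + 4 575 + 3 155 + 1 978 = 20 509
65+: 2 788 + 1 319 = 4 107
Youth dependency ratio = 5 093 / 20 509 × 100 = 24.8
Old-age dependency ratio = 4 107 / 20 509 × 100 = 20.0
Total dependency ratio = (5 093 + 4 107) / 20 509 × 100 = 9 200 / 20 509 × 100 = 44.9

Youth dependency ratio: 24.8
Old-age dependency ratio: 20.0
Total dependency ratio: 44.9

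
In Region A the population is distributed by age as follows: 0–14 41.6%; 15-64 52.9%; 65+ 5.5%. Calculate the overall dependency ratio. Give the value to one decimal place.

Total dependency ratio: 89.0

Total dependency ratio = (41.6 + 5.5) / 52.9 × 100 = 47.1 / 52.9 × 100 = 89.0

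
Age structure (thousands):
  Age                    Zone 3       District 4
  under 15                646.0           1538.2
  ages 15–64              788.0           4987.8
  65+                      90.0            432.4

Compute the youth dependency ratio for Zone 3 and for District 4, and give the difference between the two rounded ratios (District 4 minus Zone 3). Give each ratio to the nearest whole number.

Zone 3: 646.0 / 788.0 × 100 = 82
District 4: 1538.2 / 4987.8 × 100 = 31

Zone 3: 82
District 4: 31
Difference: -51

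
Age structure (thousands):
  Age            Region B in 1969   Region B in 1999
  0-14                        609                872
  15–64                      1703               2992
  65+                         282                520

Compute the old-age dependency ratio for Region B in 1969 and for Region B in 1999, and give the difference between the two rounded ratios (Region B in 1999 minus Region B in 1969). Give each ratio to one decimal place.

Region B in 1969: 282 / 1703 × 100 = 16.6
Region B in 1999: 520 / 2992 × 100 = 17.4

Region B in 1969: 16.6
Region B in 1999: 17.4
Difference: +0.8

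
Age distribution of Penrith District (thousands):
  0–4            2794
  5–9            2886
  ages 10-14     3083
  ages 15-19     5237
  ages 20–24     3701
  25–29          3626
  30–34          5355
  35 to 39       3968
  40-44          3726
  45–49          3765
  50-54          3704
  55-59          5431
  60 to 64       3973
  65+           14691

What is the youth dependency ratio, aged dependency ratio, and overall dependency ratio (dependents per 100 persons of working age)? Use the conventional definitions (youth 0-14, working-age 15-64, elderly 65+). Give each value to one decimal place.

Youth dependency ratio: 20.6
Old-age dependency ratio: 34.6
Total dependency ratio: 55.2

0–14: 2794 + 2886 + 3083 = 8763
15–64: 5237 + 3701 + 3626 + 5355 + 3968 + 3726 + 3765 + 3704 + 5431 + 3973 = 42486
65+: 14691
Youth dependency ratio = 8763 / 42486 × 100 = 20.6
Old-age dependency ratio = 14691 / 42486 × 100 = 34.6
Total dependency ratio = (8763 + 14691) / 42486 × 100 = 23454 / 42486 × 100 = 55.2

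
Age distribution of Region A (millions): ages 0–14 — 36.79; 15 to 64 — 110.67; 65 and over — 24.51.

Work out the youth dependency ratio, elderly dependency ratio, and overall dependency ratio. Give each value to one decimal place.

Youth dependency ratio: 33.2
Old-age dependency ratio: 22.1
Total dependency ratio: 55.4

Youth dependency ratio = 36.79 / 110.67 × 100 = 33.2
Old-age dependency ratio = 24.51 / 110.67 × 100 = 22.1
Total dependency ratio = (36.79 + 24.51) / 110.67 × 100 = 61.30 / 110.67 × 100 = 55.4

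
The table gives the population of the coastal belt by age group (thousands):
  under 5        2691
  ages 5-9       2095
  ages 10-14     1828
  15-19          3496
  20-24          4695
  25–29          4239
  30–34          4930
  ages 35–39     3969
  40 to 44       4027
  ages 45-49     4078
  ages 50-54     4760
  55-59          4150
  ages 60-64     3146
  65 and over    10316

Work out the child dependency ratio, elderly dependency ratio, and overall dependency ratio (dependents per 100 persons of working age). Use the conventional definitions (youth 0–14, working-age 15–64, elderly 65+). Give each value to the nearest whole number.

0–14: 2691 + 2095 + 1828 = 6614
15–64: 3496 + 4695 + 4239 + 4930 + 3969 + 4027 + 4078 + 4760 + 4150 + 3146 = 41490
65+: 10316
Youth dependency ratio = 6614 / 41490 × 100 = 16
Old-age dependency ratio = 10316 / 41490 × 100 = 25
Total dependency ratio = (6614 + 10316) / 41490 × 100 = 16930 / 41490 × 100 = 41

Youth dependency ratio: 16
Old-age dependency ratio: 25
Total dependency ratio: 41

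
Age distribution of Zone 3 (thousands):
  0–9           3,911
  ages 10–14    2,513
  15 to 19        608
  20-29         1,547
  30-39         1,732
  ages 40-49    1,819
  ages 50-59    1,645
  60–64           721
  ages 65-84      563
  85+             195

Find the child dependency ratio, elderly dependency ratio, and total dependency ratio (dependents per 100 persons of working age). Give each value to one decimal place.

0–14: 3,911 + 2,513 = 6,424
15–64: 608 + 1,547 + 1,732 + 1,819 + 1,645 + 721 = 8,072
65+: 563 + 195 = 758
Youth dependency ratio = 6,424 / 8,072 × 100 = 79.6
Old-age dependency ratio = 758 / 8,072 × 100 = 9.4
Total dependency ratio = (6,424 + 758) / 8,072 × 100 = 7,182 / 8,072 × 100 = 89.0

Youth dependency ratio: 79.6
Old-age dependency ratio: 9.4
Total dependency ratio: 89.0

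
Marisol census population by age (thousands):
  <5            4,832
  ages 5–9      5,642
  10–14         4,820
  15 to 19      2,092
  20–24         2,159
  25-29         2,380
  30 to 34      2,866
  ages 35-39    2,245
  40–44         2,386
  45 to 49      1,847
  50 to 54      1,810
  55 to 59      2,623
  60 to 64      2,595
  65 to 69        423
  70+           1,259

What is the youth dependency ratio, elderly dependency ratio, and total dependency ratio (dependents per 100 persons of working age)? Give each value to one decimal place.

0–14: 4,832 + 5,642 + 4,820 = 15,294
15–64: 2,092 + 2,159 + 2,380 + 2,866 + 2,245 + 2,386 + 1,847 + 1,810 + 2,623 + 2,595 = 23,003
65+: 423 + 1,259 = 1,682
Youth dependency ratio = 15,294 / 23,003 × 100 = 66.5
Old-age dependency ratio = 1,682 / 23,003 × 100 = 7.3
Total dependency ratio = (15,294 + 1,682) / 23,003 × 100 = 16,976 / 23,003 × 100 = 73.8

Youth dependency ratio: 66.5
Old-age dependency ratio: 7.3
Total dependency ratio: 73.8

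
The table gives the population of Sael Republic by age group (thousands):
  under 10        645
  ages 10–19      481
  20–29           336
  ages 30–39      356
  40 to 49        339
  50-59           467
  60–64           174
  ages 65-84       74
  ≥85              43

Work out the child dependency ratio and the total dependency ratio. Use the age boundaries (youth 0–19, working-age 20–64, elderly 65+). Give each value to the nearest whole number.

0–19: 645 + 481 = 1126
20–64: 336 + 356 + 339 + 467 + 174 = 1672
65+: 74 + 43 = 117
Youth dependency ratio = 1126 / 1672 × 100 = 67
Total dependency ratio = (1126 + 117) / 1672 × 100 = 1243 / 1672 × 100 = 74

Youth dependency ratio: 67
Total dependency ratio: 74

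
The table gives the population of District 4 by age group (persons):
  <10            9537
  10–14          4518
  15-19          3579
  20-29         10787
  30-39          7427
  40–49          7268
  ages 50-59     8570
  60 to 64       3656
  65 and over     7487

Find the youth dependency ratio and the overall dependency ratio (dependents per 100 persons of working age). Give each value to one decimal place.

0–14: 9537 + 4518 = 14055
15–64: 3579 + 10787 + 7427 + 7268 + 8570 + 3656 = 41287
65+: 7487
Youth dependency ratio = 14055 / 41287 × 100 = 34.0
Total dependency ratio = (14055 + 7487) / 41287 × 100 = 21542 / 41287 × 100 = 52.2

Youth dependency ratio: 34.0
Total dependency ratio: 52.2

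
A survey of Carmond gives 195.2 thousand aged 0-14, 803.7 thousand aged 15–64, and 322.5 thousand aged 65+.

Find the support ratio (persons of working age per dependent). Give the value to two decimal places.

Support ratio = 803.7 / (195.2 + 322.5) = 803.7 / 517.7 = 1.55

Support ratio: 1.55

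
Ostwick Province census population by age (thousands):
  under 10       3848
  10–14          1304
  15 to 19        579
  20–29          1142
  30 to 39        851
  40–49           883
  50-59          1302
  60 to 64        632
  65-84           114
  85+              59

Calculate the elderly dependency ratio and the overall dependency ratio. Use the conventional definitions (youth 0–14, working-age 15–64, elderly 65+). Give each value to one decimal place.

0–14: 3848 + 1304 = 5152
15–64: 579 + 1142 + 851 + 883 + 1302 + 632 = 5389
65+: 114 + 59 = 173
Old-age dependency ratio = 173 / 5389 × 100 = 3.2
Total dependency ratio = (5152 + 173) / 5389 × 100 = 5325 / 5389 × 100 = 98.8

Old-age dependency ratio: 3.2
Total dependency ratio: 98.8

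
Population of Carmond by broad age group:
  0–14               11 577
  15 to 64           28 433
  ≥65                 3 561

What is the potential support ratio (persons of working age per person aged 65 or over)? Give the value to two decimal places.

Potential support ratio: 7.98

Potential support ratio = 28 433 / 3 561 = 7.98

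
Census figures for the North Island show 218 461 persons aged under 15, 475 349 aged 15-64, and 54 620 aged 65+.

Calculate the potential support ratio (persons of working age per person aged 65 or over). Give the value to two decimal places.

Potential support ratio = 475 349 / 54 620 = 8.70

Potential support ratio: 8.70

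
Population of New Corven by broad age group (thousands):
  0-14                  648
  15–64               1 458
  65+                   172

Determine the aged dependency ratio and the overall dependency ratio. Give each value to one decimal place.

Old-age dependency ratio = 172 / 1 458 × 100 = 11.8
Total dependency ratio = (648 + 172) / 1 458 × 100 = 820 / 1 458 × 100 = 56.2

Old-age dependency ratio: 11.8
Total dependency ratio: 56.2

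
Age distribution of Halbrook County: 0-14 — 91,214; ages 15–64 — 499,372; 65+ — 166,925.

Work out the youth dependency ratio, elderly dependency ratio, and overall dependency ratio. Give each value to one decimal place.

Youth dependency ratio = 91,214 / 499,372 × 100 = 18.3
Old-age dependency ratio = 166,925 / 499,372 × 100 = 33.4
Total dependency ratio = (91,214 + 166,925) / 499,372 × 100 = 258,139 / 499,372 × 100 = 51.7

Youth dependency ratio: 18.3
Old-age dependency ratio: 33.4
Total dependency ratio: 51.7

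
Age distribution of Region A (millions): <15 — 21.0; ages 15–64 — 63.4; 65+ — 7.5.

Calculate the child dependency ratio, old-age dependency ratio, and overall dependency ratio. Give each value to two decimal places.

Youth dependency ratio: 33.12
Old-age dependency ratio: 11.83
Total dependency ratio: 44.95

Youth dependency ratio = 21.0 / 63.4 × 100 = 33.12
Old-age dependency ratio = 7.5 / 63.4 × 100 = 11.83
Total dependency ratio = (21.0 + 7.5) / 63.4 × 100 = 28.5 / 63.4 × 100 = 44.95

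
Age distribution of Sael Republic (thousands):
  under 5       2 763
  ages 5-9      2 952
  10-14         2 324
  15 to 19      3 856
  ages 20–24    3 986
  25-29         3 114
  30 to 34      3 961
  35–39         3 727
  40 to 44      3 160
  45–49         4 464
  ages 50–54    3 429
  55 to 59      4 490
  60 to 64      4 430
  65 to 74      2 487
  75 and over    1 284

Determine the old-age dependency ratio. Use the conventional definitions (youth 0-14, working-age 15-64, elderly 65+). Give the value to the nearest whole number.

Old-age dependency ratio: 10

0–14: 2 763 + 2 952 + 2 324 = 8 039
15–64: 3 856 + 3 986 + 3 114 + 3 961 + 3 727 + 3 160 + 4 464 + 3 429 + 4 490 + 4 430 = 38 617
65+: 2 487 + 1 284 = 3 771
Old-age dependency ratio = 3 771 / 38 617 × 100 = 10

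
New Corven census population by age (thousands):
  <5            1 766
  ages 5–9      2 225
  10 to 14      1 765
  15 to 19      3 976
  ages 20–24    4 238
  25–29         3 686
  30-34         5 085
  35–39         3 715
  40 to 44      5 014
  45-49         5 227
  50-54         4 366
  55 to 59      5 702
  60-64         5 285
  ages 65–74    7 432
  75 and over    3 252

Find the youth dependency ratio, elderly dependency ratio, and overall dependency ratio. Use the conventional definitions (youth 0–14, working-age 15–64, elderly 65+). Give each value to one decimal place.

Youth dependency ratio: 12.4
Old-age dependency ratio: 23.1
Total dependency ratio: 35.5

0–14: 1 766 + 2 225 + 1 765 = 5 756
15–64: 3 976 + 4 238 + 3 686 + 5 085 + 3 715 + 5 014 + 5 227 + 4 366 + 5 702 + 5 285 = 46 294
65+: 7 432 + 3 252 = 10 684
Youth dependency ratio = 5 756 / 46 294 × 100 = 12.4
Old-age dependency ratio = 10 684 / 46 294 × 100 = 23.1
Total dependency ratio = (5 756 + 10 684) / 46 294 × 100 = 16 440 / 46 294 × 100 = 35.5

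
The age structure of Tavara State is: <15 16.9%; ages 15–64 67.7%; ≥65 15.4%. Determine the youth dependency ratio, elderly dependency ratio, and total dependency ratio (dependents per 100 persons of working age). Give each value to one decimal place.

Youth dependency ratio: 25.0
Old-age dependency ratio: 22.7
Total dependency ratio: 47.7

Youth dependency ratio = 16.9 / 67.7 × 100 = 25.0
Old-age dependency ratio = 15.4 / 67.7 × 100 = 22.7
Total dependency ratio = (16.9 + 15.4) / 67.7 × 100 = 32.3 / 67.7 × 100 = 47.7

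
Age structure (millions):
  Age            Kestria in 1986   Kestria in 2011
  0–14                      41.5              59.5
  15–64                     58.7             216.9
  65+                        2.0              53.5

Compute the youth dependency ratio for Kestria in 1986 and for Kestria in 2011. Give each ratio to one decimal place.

Kestria in 1986: 41.5 / 58.7 × 100 = 70.7
Kestria in 2011: 59.5 / 216.9 × 100 = 27.4

Kestria in 1986: 70.7
Kestria in 2011: 27.4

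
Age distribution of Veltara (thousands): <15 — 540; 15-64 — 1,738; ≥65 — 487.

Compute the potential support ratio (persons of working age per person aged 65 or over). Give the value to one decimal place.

Potential support ratio: 3.6

Potential support ratio = 1,738 / 487 = 3.6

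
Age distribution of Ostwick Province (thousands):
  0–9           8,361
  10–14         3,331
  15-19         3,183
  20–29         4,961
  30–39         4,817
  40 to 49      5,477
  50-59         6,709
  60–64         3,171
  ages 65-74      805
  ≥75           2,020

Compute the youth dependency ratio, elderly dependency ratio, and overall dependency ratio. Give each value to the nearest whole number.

0–14: 8,361 + 3,331 = 11,692
15–64: 3,183 + 4,961 + 4,817 + 5,477 + 6,709 + 3,171 = 28,318
65+: 805 + 2,020 = 2,825
Youth dependency ratio = 11,692 / 28,318 × 100 = 41
Old-age dependency ratio = 2,825 / 28,318 × 100 = 10
Total dependency ratio = (11,692 + 2,825) / 28,318 × 100 = 14,517 / 28,318 × 100 = 51

Youth dependency ratio: 41
Old-age dependency ratio: 10
Total dependency ratio: 51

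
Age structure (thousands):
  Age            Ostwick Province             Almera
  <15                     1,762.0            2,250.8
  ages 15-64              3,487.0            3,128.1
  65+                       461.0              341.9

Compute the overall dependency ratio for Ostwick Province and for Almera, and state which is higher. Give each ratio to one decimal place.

Ostwick Province: (1,762.0 + 461.0) / 3,487.0 × 100 = 2,223.0 / 3,487.0 × 100 = 63.8
Almera: (2,250.8 + 341.9) / 3,128.1 × 100 = 2,592.7 / 3,128.1 × 100 = 82.9

Ostwick Province: 63.8
Almera: 82.9
Higher: Almera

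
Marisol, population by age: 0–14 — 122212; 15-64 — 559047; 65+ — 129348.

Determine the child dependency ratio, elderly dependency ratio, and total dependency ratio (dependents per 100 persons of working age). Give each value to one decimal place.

Youth dependency ratio: 21.9
Old-age dependency ratio: 23.1
Total dependency ratio: 45.0

Youth dependency ratio = 122212 / 559047 × 100 = 21.9
Old-age dependency ratio = 129348 / 559047 × 100 = 23.1
Total dependency ratio = (122212 + 129348) / 559047 × 100 = 251560 / 559047 × 100 = 45.0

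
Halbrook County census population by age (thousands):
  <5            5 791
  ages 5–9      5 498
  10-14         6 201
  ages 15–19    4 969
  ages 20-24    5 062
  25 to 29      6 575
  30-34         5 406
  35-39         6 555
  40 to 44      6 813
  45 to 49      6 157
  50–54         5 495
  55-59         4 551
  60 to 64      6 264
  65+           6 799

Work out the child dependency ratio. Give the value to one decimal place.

0–14: 5 791 + 5 498 + 6 201 = 17 490
15–64: 4 969 + 5 062 + 6 575 + 5 406 + 6 555 + 6 813 + 6 157 + 5 495 + 4 551 + 6 264 = 57 847
65+: 6 799
Youth dependency ratio = 17 490 / 57 847 × 100 = 30.2

Youth dependency ratio: 30.2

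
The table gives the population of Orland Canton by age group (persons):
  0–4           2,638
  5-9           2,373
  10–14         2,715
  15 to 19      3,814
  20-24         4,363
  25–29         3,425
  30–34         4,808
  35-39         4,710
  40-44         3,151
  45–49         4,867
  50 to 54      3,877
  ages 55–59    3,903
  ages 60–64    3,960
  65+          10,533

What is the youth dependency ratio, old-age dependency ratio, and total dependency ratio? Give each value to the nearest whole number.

Youth dependency ratio: 19
Old-age dependency ratio: 26
Total dependency ratio: 45

0–14: 2,638 + 2,373 + 2,715 = 7,726
15–64: 3,814 + 4,363 + 3,425 + 4,808 + 4,710 + 3,151 + 4,867 + 3,877 + 3,903 + 3,960 = 40,878
65+: 10,533
Youth dependency ratio = 7,726 / 40,878 × 100 = 19
Old-age dependency ratio = 10,533 / 40,878 × 100 = 26
Total dependency ratio = (7,726 + 10,533) / 40,878 × 100 = 18,259 / 40,878 × 100 = 45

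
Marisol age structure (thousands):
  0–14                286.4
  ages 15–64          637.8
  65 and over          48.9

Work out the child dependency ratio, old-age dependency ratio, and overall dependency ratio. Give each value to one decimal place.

Youth dependency ratio = 286.4 / 637.8 × 100 = 44.9
Old-age dependency ratio = 48.9 / 637.8 × 100 = 7.7
Total dependency ratio = (286.4 + 48.9) / 637.8 × 100 = 335.3 / 637.8 × 100 = 52.6

Youth dependency ratio: 44.9
Old-age dependency ratio: 7.7
Total dependency ratio: 52.6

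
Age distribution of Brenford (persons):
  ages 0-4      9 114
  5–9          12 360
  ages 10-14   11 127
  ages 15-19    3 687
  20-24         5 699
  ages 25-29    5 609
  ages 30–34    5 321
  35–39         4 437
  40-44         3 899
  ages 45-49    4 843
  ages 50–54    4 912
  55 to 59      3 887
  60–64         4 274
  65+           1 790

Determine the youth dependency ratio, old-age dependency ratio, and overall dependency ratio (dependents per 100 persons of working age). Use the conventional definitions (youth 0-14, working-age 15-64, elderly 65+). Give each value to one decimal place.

Youth dependency ratio: 70.0
Old-age dependency ratio: 3.8
Total dependency ratio: 73.9

0–14: 9 114 + 12 360 + 11 127 = 32 601
15–64: 3 687 + 5 699 + 5 609 + 5 321 + 4 437 + 3 899 + 4 843 + 4 912 + 3 887 + 4 274 = 46 568
65+: 1 790
Youth dependency ratio = 32 601 / 46 568 × 100 = 70.0
Old-age dependency ratio = 1 790 / 46 568 × 100 = 3.8
Total dependency ratio = (32 601 + 1 790) / 46 568 × 100 = 34 391 / 46 568 × 100 = 73.9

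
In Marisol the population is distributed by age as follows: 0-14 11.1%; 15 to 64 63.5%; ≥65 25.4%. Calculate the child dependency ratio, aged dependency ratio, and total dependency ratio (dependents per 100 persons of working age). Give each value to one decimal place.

Youth dependency ratio: 17.5
Old-age dependency ratio: 40.0
Total dependency ratio: 57.5

Youth dependency ratio = 11.1 / 63.5 × 100 = 17.5
Old-age dependency ratio = 25.4 / 63.5 × 100 = 40.0
Total dependency ratio = (11.1 + 25.4) / 63.5 × 100 = 36.5 / 63.5 × 100 = 57.5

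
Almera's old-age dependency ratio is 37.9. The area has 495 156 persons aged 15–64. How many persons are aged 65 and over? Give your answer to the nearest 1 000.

Old-age dependency ratio = elderly / working-age × 100
37.9 = E / 495 156 × 100
⇒ 188 000

Aged 65 and over: 188 000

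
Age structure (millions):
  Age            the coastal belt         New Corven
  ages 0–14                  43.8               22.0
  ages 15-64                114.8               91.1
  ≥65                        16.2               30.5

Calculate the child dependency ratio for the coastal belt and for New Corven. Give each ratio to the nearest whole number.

the coastal belt: 43.8 / 114.8 × 100 = 38
New Corven: 22.0 / 91.1 × 100 = 24

the coastal belt: 38
New Corven: 24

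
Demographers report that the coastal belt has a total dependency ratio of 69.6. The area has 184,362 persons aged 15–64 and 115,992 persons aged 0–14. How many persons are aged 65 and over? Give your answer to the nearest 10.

Aged 65 and over: 12,320

Total dependency ratio = (youth + elderly) / working-age × 100
69.6 = (115,992 + E) / 184,362 × 100
⇒ 12,320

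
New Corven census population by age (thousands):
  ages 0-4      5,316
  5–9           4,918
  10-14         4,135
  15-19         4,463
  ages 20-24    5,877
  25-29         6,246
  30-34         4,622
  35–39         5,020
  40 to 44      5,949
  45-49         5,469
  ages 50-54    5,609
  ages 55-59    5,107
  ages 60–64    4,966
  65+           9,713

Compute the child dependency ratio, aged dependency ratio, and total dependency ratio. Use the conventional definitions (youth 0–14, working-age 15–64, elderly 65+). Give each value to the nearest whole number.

Youth dependency ratio: 27
Old-age dependency ratio: 18
Total dependency ratio: 45

0–14: 5,316 + 4,918 + 4,135 = 14,369
15–64: 4,463 + 5,877 + 6,246 + 4,622 + 5,020 + 5,949 + 5,469 + 5,609 + 5,107 + 4,966 = 53,328
65+: 9,713
Youth dependency ratio = 14,369 / 53,328 × 100 = 27
Old-age dependency ratio = 9,713 / 53,328 × 100 = 18
Total dependency ratio = (14,369 + 9,713) / 53,328 × 100 = 24,082 / 53,328 × 100 = 45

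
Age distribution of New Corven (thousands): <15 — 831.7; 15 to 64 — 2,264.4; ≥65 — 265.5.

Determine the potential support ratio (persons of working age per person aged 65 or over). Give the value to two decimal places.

Potential support ratio: 8.53

Potential support ratio = 2,264.4 / 265.5 = 8.53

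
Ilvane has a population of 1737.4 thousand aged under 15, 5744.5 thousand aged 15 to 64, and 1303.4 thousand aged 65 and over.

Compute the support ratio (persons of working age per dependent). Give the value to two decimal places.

Support ratio: 1.89

Support ratio = 5744.5 / (1737.4 + 1303.4) = 5744.5 / 3040.8 = 1.89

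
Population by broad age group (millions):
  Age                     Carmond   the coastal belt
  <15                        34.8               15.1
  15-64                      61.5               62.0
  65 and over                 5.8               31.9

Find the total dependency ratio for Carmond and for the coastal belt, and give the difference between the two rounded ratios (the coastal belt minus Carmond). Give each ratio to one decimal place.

Carmond: 66.0
the coastal belt: 75.8
Difference: +9.8

Carmond: (34.8 + 5.8) / 61.5 × 100 = 40.6 / 61.5 × 100 = 66.0
the coastal belt: (15.1 + 31.9) / 62.0 × 100 = 47.0 / 62.0 × 100 = 75.8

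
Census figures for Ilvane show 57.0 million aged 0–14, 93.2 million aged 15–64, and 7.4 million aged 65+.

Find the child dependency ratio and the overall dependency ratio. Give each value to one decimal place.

Youth dependency ratio = 57.0 / 93.2 × 100 = 61.2
Total dependency ratio = (57.0 + 7.4) / 93.2 × 100 = 64.4 / 93.2 × 100 = 69.1

Youth dependency ratio: 61.2
Total dependency ratio: 69.1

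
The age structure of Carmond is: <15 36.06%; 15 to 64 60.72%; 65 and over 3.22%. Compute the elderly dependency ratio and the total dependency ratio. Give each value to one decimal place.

Old-age dependency ratio = 3.22 / 60.72 × 100 = 5.3
Total dependency ratio = (36.06 + 3.22) / 60.72 × 100 = 39.28 / 60.72 × 100 = 64.7

Old-age dependency ratio: 5.3
Total dependency ratio: 64.7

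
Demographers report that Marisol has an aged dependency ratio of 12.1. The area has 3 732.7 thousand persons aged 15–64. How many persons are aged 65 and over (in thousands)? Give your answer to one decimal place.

Aged 65 and over: 451.7

Old-age dependency ratio = elderly / working-age × 100
12.1 = E / 3 732.7 × 100
⇒ 451.7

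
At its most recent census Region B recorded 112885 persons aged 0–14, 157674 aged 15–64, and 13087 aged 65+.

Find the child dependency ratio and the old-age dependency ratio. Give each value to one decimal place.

Youth dependency ratio = 112885 / 157674 × 100 = 71.6
Old-age dependency ratio = 13087 / 157674 × 100 = 8.3

Youth dependency ratio: 71.6
Old-age dependency ratio: 8.3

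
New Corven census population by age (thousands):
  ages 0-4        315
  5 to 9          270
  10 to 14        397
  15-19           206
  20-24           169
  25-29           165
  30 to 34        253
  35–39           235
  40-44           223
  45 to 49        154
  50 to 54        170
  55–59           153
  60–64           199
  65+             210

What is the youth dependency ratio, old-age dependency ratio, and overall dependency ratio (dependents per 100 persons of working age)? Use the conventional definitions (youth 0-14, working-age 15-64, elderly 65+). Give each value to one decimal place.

0–14: 315 + 270 + 397 = 982
15–64: 206 + 169 + 165 + 253 + 235 + 223 + 154 + 170 + 153 + 199 = 1927
65+: 210
Youth dependency ratio = 982 / 1927 × 100 = 51.0
Old-age dependency ratio = 210 / 1927 × 100 = 10.9
Total dependency ratio = (982 + 210) / 1927 × 100 = 1192 / 1927 × 100 = 61.9

Youth dependency ratio: 51.0
Old-age dependency ratio: 10.9
Total dependency ratio: 61.9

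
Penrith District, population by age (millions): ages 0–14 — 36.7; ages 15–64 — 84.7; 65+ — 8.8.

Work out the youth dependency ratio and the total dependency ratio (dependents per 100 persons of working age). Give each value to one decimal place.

Youth dependency ratio: 43.3
Total dependency ratio: 53.7

Youth dependency ratio = 36.7 / 84.7 × 100 = 43.3
Total dependency ratio = (36.7 + 8.8) / 84.7 × 100 = 45.5 / 84.7 × 100 = 53.7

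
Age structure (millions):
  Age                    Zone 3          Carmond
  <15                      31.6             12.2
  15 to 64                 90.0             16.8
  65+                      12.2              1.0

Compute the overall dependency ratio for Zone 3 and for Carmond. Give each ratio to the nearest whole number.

Zone 3: (31.6 + 12.2) / 90.0 × 100 = 43.8 / 90.0 × 100 = 49
Carmond: (12.2 + 1.0) / 16.8 × 100 = 13.2 / 16.8 × 100 = 79

Zone 3: 49
Carmond: 79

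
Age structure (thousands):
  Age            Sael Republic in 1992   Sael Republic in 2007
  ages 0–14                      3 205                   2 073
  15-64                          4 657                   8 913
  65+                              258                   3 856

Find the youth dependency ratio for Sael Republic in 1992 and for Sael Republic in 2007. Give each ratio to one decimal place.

Sael Republic in 1992: 3 205 / 4 657 × 100 = 68.8
Sael Republic in 2007: 2 073 / 8 913 × 100 = 23.3

Sael Republic in 1992: 68.8
Sael Republic in 2007: 23.3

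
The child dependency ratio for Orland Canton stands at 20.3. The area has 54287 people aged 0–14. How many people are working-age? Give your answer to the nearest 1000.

Youth dependency ratio = youth / working-age × 100
20.3 = 54287 / W × 100
⇒ 267000

Working-age: 267000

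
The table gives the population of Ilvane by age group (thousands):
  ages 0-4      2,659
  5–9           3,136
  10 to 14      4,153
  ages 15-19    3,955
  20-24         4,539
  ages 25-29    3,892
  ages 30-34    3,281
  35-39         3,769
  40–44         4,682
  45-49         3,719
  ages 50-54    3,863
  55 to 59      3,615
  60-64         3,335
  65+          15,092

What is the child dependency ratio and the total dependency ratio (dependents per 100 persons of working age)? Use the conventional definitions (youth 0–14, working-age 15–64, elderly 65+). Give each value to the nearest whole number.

Youth dependency ratio: 26
Total dependency ratio: 65

0–14: 2,659 + 3,136 + 4,153 = 9,948
15–64: 3,955 + 4,539 + 3,892 + 3,281 + 3,769 + 4,682 + 3,719 + 3,863 + 3,615 + 3,335 = 38,650
65+: 15,092
Youth dependency ratio = 9,948 / 38,650 × 100 = 26
Total dependency ratio = (9,948 + 15,092) / 38,650 × 100 = 25,040 / 38,650 × 100 = 65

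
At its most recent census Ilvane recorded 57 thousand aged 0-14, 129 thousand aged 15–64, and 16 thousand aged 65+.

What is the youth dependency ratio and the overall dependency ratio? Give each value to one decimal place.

Youth dependency ratio = 57 / 129 × 100 = 44.2
Total dependency ratio = (57 + 16) / 129 × 100 = 73 / 129 × 100 = 56.6

Youth dependency ratio: 44.2
Total dependency ratio: 56.6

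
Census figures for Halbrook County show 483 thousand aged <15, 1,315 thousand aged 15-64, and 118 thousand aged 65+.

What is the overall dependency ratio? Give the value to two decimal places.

Total dependency ratio = (483 + 118) / 1,315 × 100 = 601 / 1,315 × 100 = 45.70

Total dependency ratio: 45.70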